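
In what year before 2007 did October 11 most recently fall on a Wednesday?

From one year to the next, a fixed date's weekday advances by 1, or by 2 when a Feb 29 lies between the two dates.
2007: October 11 is Thursday.
2006: Wednesday (−1)
October 11 falls on a Wednesday in 2006.

2006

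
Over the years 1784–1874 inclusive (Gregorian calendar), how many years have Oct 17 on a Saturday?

14

Track Oct 17's weekday year by year (advancing +1, or +2 across a Feb 29):
  1784: Sun  1785: Mon (+1)  1786: Tue (+1)  1787: Wed (+1)  1788: Fri (+2)
  1789: Sat (+1) ✓  1790: Sun (+1)  1791: Mon (+1)  1792: Wed (+2)  1793: Thu (+1)
  1794: Fri (+1)  1795: Sat (+1) ✓  1796: Mon (+2)  1797: Tue (+1)  … (63 more years) …
  1861: Thu (+1)  1862: Fri (+1)  1863: Sat (+1) ✓  1864: Mon (+2)  1865: Tue (+1)
  1866: Wed (+1)  1867: Thu (+1)  1868: Sat (+2) ✓  1869: Sun (+1)  1870: Mon (+1)
  1871: Tue (+1)  1872: Thu (+2)  1873: Fri (+1)  1874: Sat (+1) ✓
Saturday years: 1789, 1795, 1801, 1807, 1812, 1818, 1829, 1835, 1840, 1846, 1857, 1863, 1868, 1874 — 14 in total.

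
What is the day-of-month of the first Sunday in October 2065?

October 1, 2065 is a Thursday, so the first Sunday is the 4th.
The first Sunday is 4 + 0 = 4.

4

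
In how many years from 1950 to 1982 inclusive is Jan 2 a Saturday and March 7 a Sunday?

Check each year's weekday for Jan 2 and March 7:
  1950: Mon/Tue  1951: Tue/Wed  1952: Wed/Fri  1953: Fri/Sat  1954: Sat/Sun ✓  1955: Sun/Mon  1956: Mon/Wed  1957: Wed/Thu  1958: Thu/Fri  1959: Fri/Sat  1960: Sat/Mon  1961: Mon/Tue  1962: Tue/Wed  1963: Wed/Thu  …(5 more)…  1969: Thu/Fri  1970: Fri/Sat  1971: Sat/Sun ✓  1972: Sun/Tue  1973: Tue/Wed  1974: Wed/Thu  1975: Thu/Fri  1976: Fri/Sun  1977: Sun/Mon  1978: Mon/Tue  1979: Tue/Wed  1980: Wed/Fri  1981: Fri/Sat  1982: Sat/Sun ✓
Both conditions hold in: 1954, 1965, 1971, 1982 — 4.

4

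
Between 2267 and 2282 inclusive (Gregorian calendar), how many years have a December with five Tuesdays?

December has 31 days; it has five Tuesdays when Tuesday falls among the first (month-length − 28) days — i.e. when December 1 is one of Tuesday/Monday/Sunday.
December 1 by year: 2267:Sun✓ 2268:Tue✓ 2269:Wed 2270:Thu 2271:Fri 2272:Sun✓ 2273:Mon✓ 2274:Tue✓ 2275:Wed 2276:Fri 2277:Sat 2278:Sun✓ 2279:Mon✓ 2280:Wed 2281:Thu 2282:Fri
Years with five Tuesdays: 2267, 2268, 2272, 2273, 2274, 2278, 2279 → 7.

7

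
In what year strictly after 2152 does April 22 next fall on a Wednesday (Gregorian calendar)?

From one year to the next, a fixed date's weekday advances by 1, or by 2 when a Feb 29 lies between the two dates.
2152: April 22 is Saturday.
2153: Sunday (+1)
2154: Monday (+1)
2155: Tuesday (+1)
2156: Thursday (+2)
2157: Friday (+1)
2158: Saturday (+1)
2159: Sunday (+1)
2160: Tuesday (+2)
2161: Wednesday (+1)
April 22 falls on a Wednesday in 2161.

2161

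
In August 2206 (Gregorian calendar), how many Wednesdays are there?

4

August 2206 has 31 days and begins on Friday.
The first Wednesday is August 6.
Wednesdays fall on 6, 13, 20, 27 — that's 4.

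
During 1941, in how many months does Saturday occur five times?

4

A month of length L has five Saturdays iff its first Saturday is on day ≤ L−28 (so day 1–3 in a 31-day month, 1–2 in a 30-day month, day 1 in a leap February).
Checking each month of 1941: Jan starts Wed (31d); Feb starts Sat (28d); Mar starts Sat (31d) ✓; Apr starts Tue (30d); May starts Thu (31d) ✓; Jun starts Sun (30d); Jul starts Tue (31d); Aug starts Fri (31d) ✓; Sep starts Mon (30d); Oct starts Wed (31d); Nov starts Sat (30d) ✓; Dec starts Mon (31d).
Five-Saturday months: March, May, August, November → 4.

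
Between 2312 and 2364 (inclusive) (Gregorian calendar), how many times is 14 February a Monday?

7

Track 14 February's weekday year by year (advancing +1, or +2 across a Feb 29):
  2312: Wed  2313: Fri (+2)  2314: Sat (+1)  2315: Sun (+1)  2316: Mon (+1) ✓
  2317: Wed (+2)  2318: Thu (+1)  2319: Fri (+1)  2320: Sat (+1)  2321: Mon (+2) ✓
  2322: Tue (+1)  2323: Wed (+1)  2324: Thu (+1)  2325: Sat (+2)  … (25 more years) …
  2351: Wed (+1)  2352: Thu (+1)  2353: Sat (+2)  2354: Sun (+1)  2355: Mon (+1) ✓
  2356: Tue (+1)  2357: Thu (+2)  2358: Fri (+1)  2359: Sat (+1)  2360: Sun (+1)
  2361: Tue (+2)  2362: Wed (+1)  2363: Thu (+1)  2364: Fri (+1)
Monday years: 2316, 2321, 2327, 2338, 2344, 2349, 2355 — 7 in total.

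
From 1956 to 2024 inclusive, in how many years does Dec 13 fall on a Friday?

Track Dec 13's weekday year by year (advancing +1, or +2 across a Feb 29):
  1956: Thu  1957: Fri (+1) ✓  1958: Sat (+1)  1959: Sun (+1)  1960: Tue (+2)
  1961: Wed (+1)  1962: Thu (+1)  1963: Fri (+1) ✓  1964: Sun (+2)  1965: Mon (+1)
  1966: Tue (+1)  1967: Wed (+1)  1968: Fri (+2) ✓  1969: Sat (+1)  … (41 more years) …
  2011: Tue (+1)  2012: Thu (+2)  2013: Fri (+1) ✓  2014: Sat (+1)  2015: Sun (+1)
  2016: Tue (+2)  2017: Wed (+1)  2018: Thu (+1)  2019: Fri (+1) ✓  2020: Sun (+2)
  2021: Mon (+1)  2022: Tue (+1)  2023: Wed (+1)  2024: Fri (+2) ✓
Friday years: 1957, 1963, 1968, 1974, 1985, 1991, 1996, 2002, 2013, 2019, 2024 — 11 in total.

11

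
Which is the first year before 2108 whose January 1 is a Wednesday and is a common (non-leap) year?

2098

Jan 1 advances by 2 weekdays after a leap year and by 1 after a common year.
2108: Jan 1 is Sunday (leap).
2107: Saturday
2106: Friday
2105: Thursday
2104: Tuesday (leap)
2103: Monday
2102: Sunday
2101: Saturday
2100: Friday
2099: Thursday
2098: Wednesday
2098 begins on a Wednesday and is a common year.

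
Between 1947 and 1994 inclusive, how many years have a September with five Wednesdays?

September has 30 days; it has five Wednesdays when Wednesday falls among the first (month-length − 28) days — i.e. when September 1 is one of Wednesday/Tuesday.
September 1 by year: 1947:Mon 1948:Wed✓ 1949:Thu 1950:Fri 1951:Sat 1952:Mon 1953:Tue✓ 1954:Wed✓ 1955:Thu 1956:Sat 1957:Sun 1958:Mon 1959:Tue✓ 1960:Thu 1961:Fri …(18 more)… 1980:Mon 1981:Tue✓ 1982:Wed✓ 1983:Thu 1984:Sat 1985:Sun 1986:Mon 1987:Tue✓ 1988:Thu 1989:Fri 1990:Sat 1991:Sun 1992:Tue✓ 1993:Wed✓ 1994:Thu
Years with five Wednesdays: 1948, 1953, 1954, 1959, 1964, 1965, 1970, 1971, 1976, 1981, 1982, 1987, 1992, 1993 → 14.

14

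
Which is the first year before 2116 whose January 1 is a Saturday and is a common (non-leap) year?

Jan 1 advances by 2 weekdays after a leap year and by 1 after a common year.
2116: Jan 1 is Wednesday (leap).
2115: Tuesday
2114: Monday
2113: Sunday
2112: Friday (leap)
2111: Thursday
2110: Wednesday
2109: Tuesday
2108: Sunday (leap)
2107: Saturday
2107 begins on a Saturday and is a common year.

2107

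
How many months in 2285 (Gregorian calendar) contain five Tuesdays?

A month of length L has five Tuesdays iff its first Tuesday is on day ≤ L−28 (so day 1–3 in a 31-day month, 1–2 in a 30-day month, day 1 in a leap February).
Checking each month of 2285: Jan starts Thu (31d); Feb starts Sun (28d); Mar starts Sun (31d) ✓; Apr starts Wed (30d); May starts Fri (31d); Jun starts Mon (30d) ✓; Jul starts Wed (31d); Aug starts Sat (31d); Sep starts Tue (30d) ✓; Oct starts Thu (31d); Nov starts Sun (30d); Dec starts Tue (31d) ✓.
Five-Tuesday months: March, June, September, December → 4.

4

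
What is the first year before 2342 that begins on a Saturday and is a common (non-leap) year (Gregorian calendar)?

2338

Jan 1 advances by 2 weekdays after a leap year and by 1 after a common year.
2342: Jan 1 is Thursday.
2341: Wednesday
2340: Monday (leap)
2339: Sunday
2338: Saturday
2338 begins on a Saturday and is a common year.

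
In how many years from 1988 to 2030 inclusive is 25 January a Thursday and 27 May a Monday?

2

Check each year's weekday for 25 January and 27 May:
  1988: Mon/Fri  1989: Wed/Sat  1990: Thu/Sun  1991: Fri/Mon  1992: Sat/Wed  1993: Mon/Thu  1994: Tue/Fri  1995: Wed/Sat  1996: Thu/Mon ✓  1997: Sat/Tue  1998: Sun/Wed  1999: Mon/Thu  2000: Tue/Sat  2001: Thu/Sun  …(15 more)…  2017: Wed/Sat  2018: Thu/Sun  2019: Fri/Mon  2020: Sat/Wed  2021: Mon/Thu  2022: Tue/Fri  2023: Wed/Sat  2024: Thu/Mon ✓  2025: Sat/Tue  2026: Sun/Wed  2027: Mon/Thu  2028: Tue/Sat  2029: Thu/Sun  2030: Fri/Mon
Both conditions hold in: 1996, 2024 — 2.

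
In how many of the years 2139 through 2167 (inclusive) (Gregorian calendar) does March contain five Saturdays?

March has 31 days; it has five Saturdays when Saturday falls among the first (month-length − 28) days — i.e. when March 1 is one of Saturday/Friday/Thursday.
March 1 by year: 2139:Sun 2140:Tue 2141:Wed 2142:Thu✓ 2143:Fri✓ 2144:Sun 2145:Mon 2146:Tue 2147:Wed 2148:Fri✓ 2149:Sat✓ 2150:Sun 2151:Mon 2152:Wed 2153:Thu✓ 2154:Fri✓ 2155:Sat✓ 2156:Mon 2157:Tue 2158:Wed 2159:Thu✓ 2160:Sat✓ 2161:Sun 2162:Mon 2163:Tue 2164:Thu✓ 2165:Fri✓ 2166:Sat✓ 2167:Sun
Years with five Saturdays: 2142, 2143, 2148, 2149, 2153, 2154, 2155, 2159, 2160, 2164, 2165, 2166 → 12.

12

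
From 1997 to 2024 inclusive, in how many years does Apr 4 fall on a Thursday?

4

Track Apr 4's weekday year by year (advancing +1, or +2 across a Feb 29):
  1997: Fri  1998: Sat (+1)  1999: Sun (+1)  2000: Tue (+2)  2001: Wed (+1)
  2002: Thu (+1) ✓  2003: Fri (+1)  2004: Sun (+2)  2005: Mon (+1)  2006: Tue (+1)
  2007: Wed (+1)  2008: Fri (+2)  2009: Sat (+1)  2010: Sun (+1)  2011: Mon (+1)
  2012: Wed (+2)  2013: Thu (+1) ✓  2014: Fri (+1)  2015: Sat (+1)  2016: Mon (+2)
  2017: Tue (+1)  2018: Wed (+1)  2019: Thu (+1) ✓  2020: Sat (+2)  2021: Sun (+1)
  2022: Mon (+1)  2023: Tue (+1)  2024: Thu (+2) ✓
Thursday years: 2002, 2013, 2019, 2024 — 4 in total.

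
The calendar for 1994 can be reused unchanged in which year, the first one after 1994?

Two years share a calendar iff Jan 1 falls on the same weekday and both are leap or both are common. 1994: Jan 1 is Saturday, common year.
1995: Jan 1 Sunday, common
1996: Jan 1 Monday, leap
1997: Jan 1 Wednesday, common
1998: Jan 1 Thursday, common
1999: Jan 1 Friday, common
2000: Jan 1 Saturday, leap
2001: Jan 1 Monday, common
2002: Jan 1 Tuesday, common
2003: Jan 1 Wednesday, common
2004: Jan 1 Thursday, leap
2005: Jan 1 Saturday, common
2005 matches on both conditions.

2005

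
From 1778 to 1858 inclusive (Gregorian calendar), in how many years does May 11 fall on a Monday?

Track May 11's weekday year by year (advancing +1, or +2 across a Feb 29):
  1778: Mon ✓  1779: Tue (+1)  1780: Thu (+2)  1781: Fri (+1)  1782: Sat (+1)
  1783: Sun (+1)  1784: Tue (+2)  1785: Wed (+1)  1786: Thu (+1)  1787: Fri (+1)
  1788: Sun (+2)  1789: Mon (+1) ✓  1790: Tue (+1)  1791: Wed (+1)  … (53 more years) …
  1845: Sun (+1)  1846: Mon (+1) ✓  1847: Tue (+1)  1848: Thu (+2)  1849: Fri (+1)
  1850: Sat (+1)  1851: Sun (+1)  1852: Tue (+2)  1853: Wed (+1)  1854: Thu (+1)
  1855: Fri (+1)  1856: Sun (+2)  1857: Mon (+1) ✓  1858: Tue (+1)
Monday years: 1778, 1789, 1795, 1801, 1807, 1812, 1818, 1829, 1835, 1840, 1846, 1857 — 12 in total.

12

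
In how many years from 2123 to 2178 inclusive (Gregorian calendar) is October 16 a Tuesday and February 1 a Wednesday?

2

Check each year's weekday for October 16 and February 1:
  2123: Sat/Mon  2124: Mon/Tue  2125: Tue/Thu  2126: Wed/Fri  2127: Thu/Sat  2128: Sat/Sun  2129: Sun/Tue  2130: Mon/Wed  2131: Tue/Thu  2132: Thu/Fri  2133: Fri/Sun  2134: Sat/Mon  2135: Sun/Tue  2136: Tue/Wed ✓  …(28 more)…  2165: Wed/Fri  2166: Thu/Sat  2167: Fri/Sun  2168: Sun/Mon  2169: Mon/Wed  2170: Tue/Thu  2171: Wed/Fri  2172: Fri/Sat  2173: Sat/Mon  2174: Sun/Tue  2175: Mon/Wed  2176: Wed/Thu  2177: Thu/Sat  2178: Fri/Sun
Both conditions hold in: 2136, 2164 — 2.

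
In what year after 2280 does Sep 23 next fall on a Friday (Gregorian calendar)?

From one year to the next, a fixed date's weekday advances by 1, or by 2 when a Feb 29 lies between the two dates.
2280: September 23 is Thursday.
2281: Friday (+1)
Sep 23 falls on a Friday in 2281.

2281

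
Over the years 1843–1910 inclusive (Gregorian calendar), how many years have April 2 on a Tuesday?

Track April 2's weekday year by year (advancing +1, or +2 across a Feb 29):
  1843: Sun  1844: Tue (+2) ✓  1845: Wed (+1)  1846: Thu (+1)  1847: Fri (+1)
  1848: Sun (+2)  1849: Mon (+1)  1850: Tue (+1) ✓  1851: Wed (+1)  1852: Fri (+2)
  1853: Sat (+1)  1854: Sun (+1)  1855: Mon (+1)  1856: Wed (+2)  … (40 more years) …
  1897: Fri (+1)  1898: Sat (+1)  1899: Sun (+1)  1900: Mon (+1)  1901: Tue (+1) ✓
  1902: Wed (+1)  1903: Thu (+1)  1904: Sat (+2)  1905: Sun (+1)  1906: Mon (+1)
  1907: Tue (+1) ✓  1908: Thu (+2)  1909: Fri (+1)  1910: Sat (+1)
Tuesday years: 1844, 1850, 1861, 1867, 1872, 1878, 1889, 1895, 1901, 1907 — 10 in total.

10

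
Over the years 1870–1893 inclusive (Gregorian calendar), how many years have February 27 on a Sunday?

Track February 27's weekday year by year (advancing +1, or +2 across a Feb 29):
  1870: Sun ✓  1871: Mon (+1)  1872: Tue (+1)  1873: Thu (+2)  1874: Fri (+1)
  1875: Sat (+1)  1876: Sun (+1) ✓  1877: Tue (+2)  1878: Wed (+1)  1879: Thu (+1)
  1880: Fri (+1)  1881: Sun (+2) ✓  1882: Mon (+1)  1883: Tue (+1)  1884: Wed (+1)
  1885: Fri (+2)  1886: Sat (+1)  1887: Sun (+1) ✓  1888: Mon (+1)  1889: Wed (+2)
  1890: Thu (+1)  1891: Fri (+1)  1892: Sat (+1)  1893: Mon (+2)
Sunday years: 1870, 1876, 1881, 1887 — 4 in total.

4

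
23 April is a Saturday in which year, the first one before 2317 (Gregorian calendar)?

2310

From one year to the next, a fixed date's weekday advances by 1, or by 2 when a Feb 29 lies between the two dates.
2317: April 23 is Monday.
2316: Sunday (−1)
2315: Friday (−2)
2314: Thursday (−1)
2313: Wednesday (−1)
2312: Tuesday (−1)
2311: Sunday (−2)
2310: Saturday (−1)
23 April falls on a Saturday in 2310.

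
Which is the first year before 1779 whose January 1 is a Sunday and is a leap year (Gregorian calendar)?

1764

Jan 1 advances by 2 weekdays after a leap year and by 1 after a common year.
1779: Jan 1 is Friday.
1778: Thursday
1777: Wednesday
1776: Monday (leap)
1775: Sunday
1774: Saturday
1773: Friday
1772: Wednesday (leap)
1771: Tuesday
1770: Monday
1769: Sunday
1768: Friday (leap)
1767: Thursday
1766: Wednesday
1765: Tuesday
1764: Sunday (leap)
1764 begins on a Sunday and is a leap year.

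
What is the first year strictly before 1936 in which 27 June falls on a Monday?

From one year to the next, a fixed date's weekday advances by 1, or by 2 when a Feb 29 lies between the two dates.
1936: June 27 is Saturday.
1935: Thursday (−2)
1934: Wednesday (−1)
1933: Tuesday (−1)
1932: Monday (−1)
27 June falls on a Monday in 1932.

1932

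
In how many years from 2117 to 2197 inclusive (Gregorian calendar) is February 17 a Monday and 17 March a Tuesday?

2

Check each year's weekday for February 17 and 17 March:
  2117: Wed/Wed  2118: Thu/Thu  2119: Fri/Fri  2120: Sat/Sun  2121: Mon/Mon  2122: Tue/Tue  2123: Wed/Wed  2124: Thu/Fri  2125: Sat/Sat  2126: Sun/Sun  2127: Mon/Mon  2128: Tue/Wed  2129: Thu/Thu  2130: Fri/Fri  …(53 more)…  2184: Tue/Wed  2185: Thu/Thu  2186: Fri/Fri  2187: Sat/Sat  2188: Sun/Mon  2189: Tue/Tue  2190: Wed/Wed  2191: Thu/Thu  2192: Fri/Sat  2193: Sun/Sun  2194: Mon/Mon  2195: Tue/Tue  2196: Wed/Thu  2197: Fri/Fri
Both conditions hold in: 2144, 2172 — 2.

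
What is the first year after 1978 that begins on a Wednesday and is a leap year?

Jan 1 advances by 2 weekdays after a leap year and by 1 after a common year.
1978: Jan 1 is Sunday.
1979: Monday
1980: Tuesday (leap)
1981: Thursday
1982: Friday
1983: Saturday
1984: Sunday (leap)
1985: Tuesday
1986: Wednesday
1987: Thursday
1988: Friday (leap)
1989: Sunday
1990: Monday
1991: Tuesday
1992: Wednesday (leap)
1992 begins on a Wednesday and is a leap year.

1992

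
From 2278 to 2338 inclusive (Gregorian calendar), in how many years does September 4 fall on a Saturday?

Track September 4's weekday year by year (advancing +1, or +2 across a Feb 29):
  2278: Wed  2279: Thu (+1)  2280: Sat (+2) ✓  2281: Sun (+1)  2282: Mon (+1)
  2283: Tue (+1)  2284: Thu (+2)  2285: Fri (+1)  2286: Sat (+1) ✓  2287: Sun (+1)
  2288: Tue (+2)  2289: Wed (+1)  2290: Thu (+1)  2291: Fri (+1)  … (33 more years) …
  2325: Fri (+1)  2326: Sat (+1) ✓  2327: Sun (+1)  2328: Tue (+2)  2329: Wed (+1)
  2330: Thu (+1)  2331: Fri (+1)  2332: Sun (+2)  2333: Mon (+1)  2334: Tue (+1)
  2335: Wed (+1)  2336: Fri (+2)  2337: Sat (+1) ✓  2338: Sun (+1)
Saturday years: 2280, 2286, 2297, 2309, 2315, 2320, 2326, 2337 — 8 in total.

8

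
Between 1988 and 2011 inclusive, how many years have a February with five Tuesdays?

February has 28 days (29 in leap years); it has five Tuesdays when Tuesday falls among the first (month-length − 28) days — i.e. when February 1 is Tuesday in a leap year (never in a common year).
February 1 by year: 1988:Mon 1989:Wed 1990:Thu 1991:Fri 1992:Sat 1993:Mon 1994:Tue 1995:Wed 1996:Thu 1997:Sat 1998:Sun 1999:Mon 2000:Tue✓ 2001:Thu 2002:Fri 2003:Sat 2004:Sun 2005:Tue 2006:Wed 2007:Thu 2008:Fri 2009:Sun 2010:Mon 2011:Tue
Years with five Tuesdays: 2000 → 1.

1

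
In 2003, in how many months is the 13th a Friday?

1

Check the 13th of each month of 2003: Jan 13: Mon, Feb 13: Thu, Mar 13: Thu, Apr 13: Sun, May 13: Tue, Jun 13: Fri, Jul 13: Sun, Aug 13: Wed, Sep 13: Sat, Oct 13: Mon, Nov 13: Thu, Dec 13: Sat.
Friday occurs in June — 1 month.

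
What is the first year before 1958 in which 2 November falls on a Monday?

From one year to the next, a fixed date's weekday advances by 1, or by 2 when a Feb 29 lies between the two dates.
1958: November 2 is Sunday.
1957: Saturday (−1)
1956: Friday (−1)
1955: Wednesday (−2)
1954: Tuesday (−1)
1953: Monday (−1)
2 November falls on a Monday in 1953.

1953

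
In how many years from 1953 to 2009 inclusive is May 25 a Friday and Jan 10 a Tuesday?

2

Check each year's weekday for May 25 and Jan 10:
  1953: Mon/Sat  1954: Tue/Sun  1955: Wed/Mon  1956: Fri/Tue ✓  1957: Sat/Thu  1958: Sun/Fri  1959: Mon/Sat  1960: Wed/Sun  1961: Thu/Tue  1962: Fri/Wed  1963: Sat/Thu  1964: Mon/Fri  1965: Tue/Sun  1966: Wed/Mon  …(29 more)…  1996: Sat/Wed  1997: Sun/Fri  1998: Mon/Sat  1999: Tue/Sun  2000: Thu/Mon  2001: Fri/Wed  2002: Sat/Thu  2003: Sun/Fri  2004: Tue/Sat  2005: Wed/Mon  2006: Thu/Tue  2007: Fri/Wed  2008: Sun/Thu  2009: Mon/Sat
Both conditions hold in: 1956, 1984 — 2.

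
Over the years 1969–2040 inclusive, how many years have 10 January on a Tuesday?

Track 10 January's weekday year by year (advancing +1, or +2 across a Feb 29):
  1969: Fri  1970: Sat (+1)  1971: Sun (+1)  1972: Mon (+1)  1973: Wed (+2)
  1974: Thu (+1)  1975: Fri (+1)  1976: Sat (+1)  1977: Mon (+2)  1978: Tue (+1) ✓
  1979: Wed (+1)  1980: Thu (+1)  1981: Sat (+2)  1982: Sun (+1)  … (44 more years) …
  2027: Sun (+1)  2028: Mon (+1)  2029: Wed (+2)  2030: Thu (+1)  2031: Fri (+1)
  2032: Sat (+1)  2033: Mon (+2)  2034: Tue (+1) ✓  2035: Wed (+1)  2036: Thu (+1)
  2037: Sat (+2)  2038: Sun (+1)  2039: Mon (+1)  2040: Tue (+1) ✓
Tuesday years: 1978, 1984, 1989, 1995, 2006, 2012, 2017, 2023, 2034, 2040 — 10 in total.

10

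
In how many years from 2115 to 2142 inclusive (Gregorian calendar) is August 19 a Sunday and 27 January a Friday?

Check each year's weekday for August 19 and 27 January:
  2115: Mon/Sun  2116: Wed/Mon  2117: Thu/Wed  2118: Fri/Thu  2119: Sat/Fri  2120: Mon/Sat  2121: Tue/Mon  2122: Wed/Tue  2123: Thu/Wed  2124: Sat/Thu  2125: Sun/Sat  2126: Mon/Sun  2127: Tue/Mon  2128: Thu/Tue  2129: Fri/Thu  2130: Sat/Fri  2131: Sun/Sat  2132: Tue/Sun  2133: Wed/Tue  2134: Thu/Wed  2135: Fri/Thu  2136: Sun/Fri ✓  2137: Mon/Sun  2138: Tue/Mon  2139: Wed/Tue  2140: Fri/Wed  2141: Sat/Fri  2142: Sun/Sat
Both conditions hold in: 2136 — 1.

1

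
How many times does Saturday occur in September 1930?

September 1930 has 30 days and begins on Monday.
The first Saturday is September 6.
Saturdays fall on 6, 13, 20, 27 — that's 4.

4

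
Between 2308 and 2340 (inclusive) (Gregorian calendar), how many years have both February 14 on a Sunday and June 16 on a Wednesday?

4

Check each year's weekday for February 14 and June 16:
  2308: Fri/Tue  2309: Sun/Wed ✓  2310: Mon/Thu  2311: Tue/Fri  2312: Wed/Sun  2313: Fri/Mon  2314: Sat/Tue  2315: Sun/Wed ✓  2316: Mon/Fri  2317: Wed/Sat  2318: Thu/Sun  2319: Fri/Mon  2320: Sat/Wed  2321: Mon/Thu  …(5 more)…  2327: Mon/Thu  2328: Tue/Sat  2329: Thu/Sun  2330: Fri/Mon  2331: Sat/Tue  2332: Sun/Thu  2333: Tue/Fri  2334: Wed/Sat  2335: Thu/Sun  2336: Fri/Tue  2337: Sun/Wed ✓  2338: Mon/Thu  2339: Tue/Fri  2340: Wed/Sun
Both conditions hold in: 2309, 2315, 2326, 2337 — 4.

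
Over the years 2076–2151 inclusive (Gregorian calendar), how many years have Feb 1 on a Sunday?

Track Feb 1's weekday year by year (advancing +1, or +2 across a Feb 29):
  2076: Sat  2077: Mon (+2)  2078: Tue (+1)  2079: Wed (+1)  2080: Thu (+1)
  2081: Sat (+2)  2082: Sun (+1) ✓  2083: Mon (+1)  2084: Tue (+1)  2085: Thu (+2)
  2086: Fri (+1)  2087: Sat (+1)  2088: Sun (+1) ✓  2089: Tue (+2)  … (48 more years) …
  2138: Sat (+1)  2139: Sun (+1) ✓  2140: Mon (+1)  2141: Wed (+2)  2142: Thu (+1)
  2143: Fri (+1)  2144: Sat (+1)  2145: Mon (+2)  2146: Tue (+1)  2147: Wed (+1)
  2148: Thu (+1)  2149: Sat (+2)  2150: Sun (+1) ✓  2151: Mon (+1)
Sunday years: 2082, 2088, 2093, 2099, 2105, 2111, 2122, 2128, 2133, 2139, 2150 — 11 in total.

11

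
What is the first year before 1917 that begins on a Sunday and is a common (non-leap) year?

Jan 1 advances by 2 weekdays after a leap year and by 1 after a common year.
1917: Jan 1 is Monday.
1916: Saturday (leap)
1915: Friday
1914: Thursday
1913: Wednesday
1912: Monday (leap)
1911: Sunday
1911 begins on a Sunday and is a common year.

1911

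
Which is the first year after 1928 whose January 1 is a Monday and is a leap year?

Jan 1 advances by 2 weekdays after a leap year and by 1 after a common year.
1928: Jan 1 is Sunday (leap).
1929: Tuesday
1930: Wednesday
1931: Thursday
1932: Friday (leap)
1933: Sunday
1934: Monday
1935: Tuesday
1936: Wednesday (leap)
1937: Friday
1938: Saturday
1939: Sunday
1940: Monday (leap)
1940 begins on a Monday and is a leap year.

1940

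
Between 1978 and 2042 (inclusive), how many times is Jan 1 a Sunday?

Track Jan 1's weekday year by year (advancing +1, or +2 across a Feb 29):
  1978: Sun ✓  1979: Mon (+1)  1980: Tue (+1)  1981: Thu (+2)  1982: Fri (+1)
  1983: Sat (+1)  1984: Sun (+1) ✓  1985: Tue (+2)  1986: Wed (+1)  1987: Thu (+1)
  1988: Fri (+1)  1989: Sun (+2) ✓  1990: Mon (+1)  1991: Tue (+1)  … (37 more years) …
  2029: Mon (+2)  2030: Tue (+1)  2031: Wed (+1)  2032: Thu (+1)  2033: Sat (+2)
  2034: Sun (+1) ✓  2035: Mon (+1)  2036: Tue (+1)  2037: Thu (+2)  2038: Fri (+1)
  2039: Sat (+1)  2040: Sun (+1) ✓  2041: Tue (+2)  2042: Wed (+1)
Sunday years: 1978, 1984, 1989, 1995, 2006, 2012, 2017, 2023, 2034, 2040 — 10 in total.

10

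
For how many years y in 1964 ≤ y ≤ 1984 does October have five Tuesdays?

8

October has 31 days; it has five Tuesdays when Tuesday falls among the first (month-length − 28) days — i.e. when October 1 is one of Tuesday/Monday/Sunday.
October 1 by year: 1964:Thu 1965:Fri 1966:Sat 1967:Sun✓ 1968:Tue✓ 1969:Wed 1970:Thu 1971:Fri 1972:Sun✓ 1973:Mon✓ 1974:Tue✓ 1975:Wed 1976:Fri 1977:Sat 1978:Sun✓ 1979:Mon✓ 1980:Wed 1981:Thu 1982:Fri 1983:Sat 1984:Mon✓
Years with five Tuesdays: 1967, 1968, 1972, 1973, 1974, 1978, 1979, 1984 → 8.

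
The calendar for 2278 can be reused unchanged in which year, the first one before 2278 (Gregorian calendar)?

2267

Two years share a calendar iff Jan 1 falls on the same weekday and both are leap or both are common. 2278: Jan 1 is Tuesday, common year.
2277: Jan 1 Monday, common
2276: Jan 1 Saturday, leap
2275: Jan 1 Friday, common
2274: Jan 1 Thursday, common
2273: Jan 1 Wednesday, common
2272: Jan 1 Monday, leap
2271: Jan 1 Sunday, common
2270: Jan 1 Saturday, common
2269: Jan 1 Friday, common
2268: Jan 1 Wednesday, leap
2267: Jan 1 Tuesday, common
2267 matches on both conditions.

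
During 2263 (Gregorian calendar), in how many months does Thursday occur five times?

A month of length L has five Thursdays iff its first Thursday is on day ≤ L−28 (so day 1–3 in a 31-day month, 1–2 in a 30-day month, day 1 in a leap February).
Checking each month of 2263: Jan starts Thu (31d) ✓; Feb starts Sun (28d); Mar starts Sun (31d); Apr starts Wed (30d) ✓; May starts Fri (31d); Jun starts Mon (30d); Jul starts Wed (31d) ✓; Aug starts Sat (31d); Sep starts Tue (30d); Oct starts Thu (31d) ✓; Nov starts Sun (30d); Dec starts Tue (31d) ✓.
Five-Thursday months: January, April, July, October, December → 5.

5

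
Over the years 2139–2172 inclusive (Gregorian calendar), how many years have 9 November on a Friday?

Track 9 November's weekday year by year (advancing +1, or +2 across a Feb 29):
  2139: Mon  2140: Wed (+2)  2141: Thu (+1)  2142: Fri (+1) ✓  2143: Sat (+1)
  2144: Mon (+2)  2145: Tue (+1)  2146: Wed (+1)  2147: Thu (+1)  2148: Sat (+2)
  2149: Sun (+1)  2150: Mon (+1)  2151: Tue (+1)  2152: Thu (+2)  … (6 more years) …
  2159: Fri (+1) ✓  2160: Sun (+2)  2161: Mon (+1)  2162: Tue (+1)  2163: Wed (+1)
  2164: Fri (+2) ✓  2165: Sat (+1)  2166: Sun (+1)  2167: Mon (+1)  2168: Wed (+2)
  2169: Thu (+1)  2170: Fri (+1) ✓  2171: Sat (+1)  2172: Mon (+2)
Friday years: 2142, 2153, 2159, 2164, 2170 — 5 in total.

5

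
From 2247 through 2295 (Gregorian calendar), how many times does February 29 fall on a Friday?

Leap years in 2247–2295: 12 of them.
Feb 29 weekday advances by 5 (mod 7) from one leap year to the next four years later (or differs when a century non-leap intervenes).
Leap-day weekdays: 2248:Tue 2252:Sun 2256:Fri✓ 2260:Wed 2264:Mon 2268:Sat 2272:Thu 2276:Tue 2280:Sun 2284:Fri✓ 2288:Wed 2292:Mon
Friday: 2256, 2284 → 2.

2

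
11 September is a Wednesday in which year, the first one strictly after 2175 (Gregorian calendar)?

From one year to the next, a fixed date's weekday advances by 1, or by 2 when a Feb 29 lies between the two dates.
2175: September 11 is Monday.
2176: Wednesday (+2)
11 September falls on a Wednesday in 2176.

2176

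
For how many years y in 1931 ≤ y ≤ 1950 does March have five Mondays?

8

March has 31 days; it has five Mondays when Monday falls among the first (month-length − 28) days — i.e. when March 1 is one of Monday/Sunday/Saturday.
March 1 by year: 1931:Sun✓ 1932:Tue 1933:Wed 1934:Thu 1935:Fri 1936:Sun✓ 1937:Mon✓ 1938:Tue 1939:Wed 1940:Fri 1941:Sat✓ 1942:Sun✓ 1943:Mon✓ 1944:Wed 1945:Thu 1946:Fri 1947:Sat✓ 1948:Mon✓ 1949:Tue 1950:Wed
Years with five Mondays: 1931, 1936, 1937, 1941, 1942, 1943, 1947, 1948 → 8.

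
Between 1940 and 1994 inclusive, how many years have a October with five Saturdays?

24

October has 31 days; it has five Saturdays when Saturday falls among the first (month-length − 28) days — i.e. when October 1 is one of Saturday/Friday/Thursday.
October 1 by year: 1940:Tue 1941:Wed 1942:Thu✓ 1943:Fri✓ 1944:Sun 1945:Mon 1946:Tue 1947:Wed 1948:Fri✓ 1949:Sat✓ 1950:Sun 1951:Mon 1952:Wed 1953:Thu✓ 1954:Fri✓ …(25 more)… 1980:Wed 1981:Thu✓ 1982:Fri✓ 1983:Sat✓ 1984:Mon 1985:Tue 1986:Wed 1987:Thu✓ 1988:Sat✓ 1989:Sun 1990:Mon 1991:Tue 1992:Thu✓ 1993:Fri✓ 1994:Sat✓
Years with five Saturdays: 1942, 1943, 1948, 1949, 1953, 1954, 1955, 1959, 1960, 1964, 1965, 1966, 1970, 1971, 1976, 1977, 1981, 1982, 1983, 1987, 1988, 1992, 1993, 1994 → 24.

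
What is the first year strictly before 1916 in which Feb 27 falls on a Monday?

From one year to the next, a fixed date's weekday advances by 1, or by 2 when a Feb 29 lies between the two dates.
1916: February 27 is Sunday.
1915: Saturday (−1)
1914: Friday (−1)
1913: Thursday (−1)
1912: Tuesday (−2)
1911: Monday (−1)
Feb 27 falls on a Monday in 1911.

1911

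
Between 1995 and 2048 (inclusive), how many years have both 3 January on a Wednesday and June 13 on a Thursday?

Check each year's weekday for 3 January and June 13:
  1995: Tue/Tue  1996: Wed/Thu ✓  1997: Fri/Fri  1998: Sat/Sat  1999: Sun/Sun  2000: Mon/Tue  2001: Wed/Wed  2002: Thu/Thu  2003: Fri/Fri  2004: Sat/Sun  2005: Mon/Mon  2006: Tue/Tue  2007: Wed/Wed  2008: Thu/Fri  …(26 more)…  2035: Wed/Wed  2036: Thu/Fri  2037: Sat/Sat  2038: Sun/Sun  2039: Mon/Mon  2040: Tue/Wed  2041: Thu/Thu  2042: Fri/Fri  2043: Sat/Sat  2044: Sun/Mon  2045: Tue/Tue  2046: Wed/Wed  2047: Thu/Thu  2048: Fri/Sat
Both conditions hold in: 1996, 2024 — 2.

2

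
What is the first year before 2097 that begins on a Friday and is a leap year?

2072

Jan 1 advances by 2 weekdays after a leap year and by 1 after a common year.
2097: Jan 1 is Tuesday.
2096: Sunday (leap)
2095: Saturday
2094: Friday
2093: Thursday
2092: Tuesday (leap)
2091: Monday
2090: Sunday
2089: Saturday
2088: Thursday (leap)
2087: Wednesday
2086: Tuesday
2085: Monday
2084: Saturday (leap)
2083: Friday
2082: Thursday
2081: Wednesday
2080: Monday (leap)
2079: Sunday
2078: Saturday
2077: Friday
2076: Wednesday (leap)
2075: Tuesday
2074: Monday
2073: Sunday
2072: Friday (leap)
2072 begins on a Friday and is a leap year.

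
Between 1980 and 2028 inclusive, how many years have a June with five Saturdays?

June has 30 days; it has five Saturdays when Saturday falls among the first (month-length − 28) days — i.e. when June 1 is one of Saturday/Friday.
June 1 by year: 1980:Sun 1981:Mon 1982:Tue 1983:Wed 1984:Fri✓ 1985:Sat✓ 1986:Sun 1987:Mon 1988:Wed 1989:Thu 1990:Fri✓ 1991:Sat✓ 1992:Mon 1993:Tue 1994:Wed …(19 more)… 2014:Sun 2015:Mon 2016:Wed 2017:Thu 2018:Fri✓ 2019:Sat✓ 2020:Mon 2021:Tue 2022:Wed 2023:Thu 2024:Sat✓ 2025:Sun 2026:Mon 2027:Tue 2028:Thu
Years with five Saturdays: 1984, 1985, 1990, 1991, 1996, 2001, 2002, 2007, 2012, 2013, 2018, 2019, 2024 → 13.

13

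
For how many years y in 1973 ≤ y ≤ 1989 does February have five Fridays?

February has 28 days (29 in leap years); it has five Fridays when Friday falls among the first (month-length − 28) days — i.e. when February 1 is Friday in a leap year (never in a common year).
February 1 by year: 1973:Thu 1974:Fri 1975:Sat 1976:Sun 1977:Tue 1978:Wed 1979:Thu 1980:Fri✓ 1981:Sun 1982:Mon 1983:Tue 1984:Wed 1985:Fri 1986:Sat 1987:Sun 1988:Mon 1989:Wed
Years with five Fridays: 1980 → 1.

1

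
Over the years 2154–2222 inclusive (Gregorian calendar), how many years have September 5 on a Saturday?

Track September 5's weekday year by year (advancing +1, or +2 across a Feb 29):
  2154: Thu  2155: Fri (+1)  2156: Sun (+2)  2157: Mon (+1)  2158: Tue (+1)
  2159: Wed (+1)  2160: Fri (+2)  2161: Sat (+1) ✓  2162: Sun (+1)  2163: Mon (+1)
  2164: Wed (+2)  2165: Thu (+1)  2166: Fri (+1)  2167: Sat (+1) ✓  … (41 more years) …
  2209: Tue (+1)  2210: Wed (+1)  2211: Thu (+1)  2212: Sat (+2) ✓  2213: Sun (+1)
  2214: Mon (+1)  2215: Tue (+1)  2216: Thu (+2)  2217: Fri (+1)  2218: Sat (+1) ✓
  2219: Sun (+1)  2220: Tue (+2)  2221: Wed (+1)  2222: Thu (+1)
Saturday years: 2161, 2167, 2172, 2178, 2189, 2195, 2201, 2207, 2212, 2218 — 10 in total.

10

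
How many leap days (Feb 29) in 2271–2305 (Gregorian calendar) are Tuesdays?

1

Leap years in 2271–2305: 8 of them.
Feb 29 weekday advances by 5 (mod 7) from one leap year to the next four years later (or differs when a century non-leap intervenes).
Leap-day weekdays: 2272:Thu 2276:Tue✓ 2280:Sun 2284:Fri 2288:Wed 2292:Mon 2296:Sat 2304:Mon
Tuesday: 2276 → 1.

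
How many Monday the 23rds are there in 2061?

1

Check the 23rd of each month of 2061: Jan 23: Sun, Feb 23: Wed, Mar 23: Wed, Apr 23: Sat, May 23: Mon, Jun 23: Thu, Jul 23: Sat, Aug 23: Tue, Sep 23: Fri, Oct 23: Sun, Nov 23: Wed, Dec 23: Fri.
Monday occurs in May — 1 month.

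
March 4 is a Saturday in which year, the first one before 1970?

From one year to the next, a fixed date's weekday advances by 1, or by 2 when a Feb 29 lies between the two dates.
1970: March 4 is Wednesday.
1969: Tuesday (−1)
1968: Monday (−1)
1967: Saturday (−2)
March 4 falls on a Saturday in 1967.

1967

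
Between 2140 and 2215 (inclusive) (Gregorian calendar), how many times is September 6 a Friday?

11

Track September 6's weekday year by year (advancing +1, or +2 across a Feb 29):
  2140: Tue  2141: Wed (+1)  2142: Thu (+1)  2143: Fri (+1) ✓  2144: Sun (+2)
  2145: Mon (+1)  2146: Tue (+1)  2147: Wed (+1)  2148: Fri (+2) ✓  2149: Sat (+1)
  2150: Sun (+1)  2151: Mon (+1)  2152: Wed (+2)  2153: Thu (+1)  … (48 more years) …
  2202: Mon (+1)  2203: Tue (+1)  2204: Thu (+2)  2205: Fri (+1) ✓  2206: Sat (+1)
  2207: Sun (+1)  2208: Tue (+2)  2209: Wed (+1)  2210: Thu (+1)  2211: Fri (+1) ✓
  2212: Sun (+2)  2213: Mon (+1)  2214: Tue (+1)  2215: Wed (+1)
Friday years: 2143, 2148, 2154, 2165, 2171, 2176, 2182, 2193, 2199, 2205, 2211 — 11 in total.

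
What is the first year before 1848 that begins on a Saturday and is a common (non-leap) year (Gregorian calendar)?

1842

Jan 1 advances by 2 weekdays after a leap year and by 1 after a common year.
1848: Jan 1 is Saturday (leap).
1847: Friday
1846: Thursday
1845: Wednesday
1844: Monday (leap)
1843: Sunday
1842: Saturday
1842 begins on a Saturday and is a common year.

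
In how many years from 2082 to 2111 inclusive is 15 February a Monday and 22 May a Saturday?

4

Check each year's weekday for 15 February and 22 May:
  2082: Sun/Fri  2083: Mon/Sat ✓  2084: Tue/Mon  2085: Thu/Tue  2086: Fri/Wed  2087: Sat/Thu  2088: Sun/Sat  2089: Tue/Sun  2090: Wed/Mon  2091: Thu/Tue  2092: Fri/Thu  2093: Sun/Fri  2094: Mon/Sat ✓  2095: Tue/Sun  2096: Wed/Tue  2097: Fri/Wed  2098: Sat/Thu  2099: Sun/Fri  2100: Mon/Sat ✓  2101: Tue/Sun  2102: Wed/Mon  2103: Thu/Tue  2104: Fri/Thu  2105: Sun/Fri  2106: Mon/Sat ✓  2107: Tue/Sun  2108: Wed/Tue  2109: Fri/Wed  2110: Sat/Thu  2111: Sun/Fri
Both conditions hold in: 2083, 2094, 2100, 2106 — 4.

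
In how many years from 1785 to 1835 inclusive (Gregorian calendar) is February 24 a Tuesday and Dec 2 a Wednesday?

Check each year's weekday for February 24 and Dec 2:
  1785: Thu/Fri  1786: Fri/Sat  1787: Sat/Sun  1788: Sun/Tue  1789: Tue/Wed ✓  1790: Wed/Thu  1791: Thu/Fri  1792: Fri/Sun  1793: Sun/Mon  1794: Mon/Tue  1795: Tue/Wed ✓  1796: Wed/Fri  1797: Fri/Sat  1798: Sat/Sun  …(23 more)…  1822: Sun/Mon  1823: Mon/Tue  1824: Tue/Thu  1825: Thu/Fri  1826: Fri/Sat  1827: Sat/Sun  1828: Sun/Tue  1829: Tue/Wed ✓  1830: Wed/Thu  1831: Thu/Fri  1832: Fri/Sun  1833: Sun/Mon  1834: Mon/Tue  1835: Tue/Wed ✓
Both conditions hold in: 1789, 1795, 1801, 1807, 1818, 1829, 1835 — 7.

7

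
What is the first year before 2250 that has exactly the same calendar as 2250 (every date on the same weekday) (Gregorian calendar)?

2239

Two years share a calendar iff Jan 1 falls on the same weekday and both are leap or both are common. 2250: Jan 1 is Tuesday, common year.
2249: Jan 1 Monday, common
2248: Jan 1 Saturday, leap
2247: Jan 1 Friday, common
2246: Jan 1 Thursday, common
2245: Jan 1 Wednesday, common
2244: Jan 1 Monday, leap
2243: Jan 1 Sunday, common
2242: Jan 1 Saturday, common
2241: Jan 1 Friday, common
2240: Jan 1 Wednesday, leap
2239: Jan 1 Tuesday, common
2239 matches on both conditions.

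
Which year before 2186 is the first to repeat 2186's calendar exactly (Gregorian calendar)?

2175

Two years share a calendar iff Jan 1 falls on the same weekday and both are leap or both are common. 2186: Jan 1 is Sunday, common year.
2185: Jan 1 Saturday, common
2184: Jan 1 Thursday, leap
2183: Jan 1 Wednesday, common
2182: Jan 1 Tuesday, common
2181: Jan 1 Monday, common
2180: Jan 1 Saturday, leap
2179: Jan 1 Friday, common
2178: Jan 1 Thursday, common
2177: Jan 1 Wednesday, common
2176: Jan 1 Monday, leap
2175: Jan 1 Sunday, common
2175 matches on both conditions.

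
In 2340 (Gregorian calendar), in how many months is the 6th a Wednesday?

2

Check the 6th of each month of 2340: Jan 6: Sat, Feb 6: Tue, Mar 6: Wed, Apr 6: Sat, May 6: Mon, Jun 6: Thu, Jul 6: Sat, Aug 6: Tue, Sep 6: Fri, Oct 6: Sun, Nov 6: Wed, Dec 6: Fri.
Wednesday occurs in March, November — 2 months.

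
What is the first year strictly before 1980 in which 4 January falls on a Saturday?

1975

From one year to the next, a fixed date's weekday advances by 1, or by 2 when a Feb 29 lies between the two dates.
1980: January 4 is Friday.
1979: Thursday (−1)
1978: Wednesday (−1)
1977: Tuesday (−1)
1976: Sunday (−2)
1975: Saturday (−1)
4 January falls on a Saturday in 1975.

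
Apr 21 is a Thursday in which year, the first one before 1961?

1960

From one year to the next, a fixed date's weekday advances by 1, or by 2 when a Feb 29 lies between the two dates.
1961: April 21 is Friday.
1960: Thursday (−1)
Apr 21 falls on a Thursday in 1960.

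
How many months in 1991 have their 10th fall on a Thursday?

Check the 10th of each month of 1991: Jan 10: Thu, Feb 10: Sun, Mar 10: Sun, Apr 10: Wed, May 10: Fri, Jun 10: Mon, Jul 10: Wed, Aug 10: Sat, Sep 10: Tue, Oct 10: Thu, Nov 10: Sun, Dec 10: Tue.
Thursday occurs in January, October — 2 months.

2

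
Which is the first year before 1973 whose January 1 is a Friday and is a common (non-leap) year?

Jan 1 advances by 2 weekdays after a leap year and by 1 after a common year.
1973: Jan 1 is Monday.
1972: Saturday (leap)
1971: Friday
1971 begins on a Friday and is a common year.

1971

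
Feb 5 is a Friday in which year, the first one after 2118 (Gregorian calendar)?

From one year to the next, a fixed date's weekday advances by 1, or by 2 when a Feb 29 lies between the two dates.
2118: February 5 is Saturday.
2119: Sunday (+1)
2120: Monday (+1)
2121: Wednesday (+2)
2122: Thursday (+1)
2123: Friday (+1)
Feb 5 falls on a Friday in 2123.

2123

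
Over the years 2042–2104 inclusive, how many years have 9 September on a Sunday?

Track 9 September's weekday year by year (advancing +1, or +2 across a Feb 29):
  2042: Tue  2043: Wed (+1)  2044: Fri (+2)  2045: Sat (+1)  2046: Sun (+1) ✓
  2047: Mon (+1)  2048: Wed (+2)  2049: Thu (+1)  2050: Fri (+1)  2051: Sat (+1)
  2052: Mon (+2)  2053: Tue (+1)  2054: Wed (+1)  2055: Thu (+1)  … (35 more years) …
  2091: Sun (+1) ✓  2092: Tue (+2)  2093: Wed (+1)  2094: Thu (+1)  2095: Fri (+1)
  2096: Sun (+2) ✓  2097: Mon (+1)  2098: Tue (+1)  2099: Wed (+1)  2100: Thu (+1)
  2101: Fri (+1)  2102: Sat (+1)  2103: Sun (+1) ✓  2104: Tue (+2)
Sunday years: 2046, 2057, 2063, 2068, 2074, 2085, 2091, 2096, 2103 — 9 in total.

9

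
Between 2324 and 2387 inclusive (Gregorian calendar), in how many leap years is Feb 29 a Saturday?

2

Leap years in 2324–2387: 16 of them.
Feb 29 weekday advances by 5 (mod 7) from one leap year to the next four years later (or differs when a century non-leap intervenes).
Leap-day weekdays: 2324:Fri 2328:Wed 2332:Mon 2336:Sat✓ 2340:Thu 2344:Tue 2348:Sun 2352:Fri 2356:Wed 2360:Mon 2364:Sat✓ 2368:Thu 2372:Tue 2376:Sun 2380:Fri 2384:Wed
Saturday: 2336, 2364 → 2.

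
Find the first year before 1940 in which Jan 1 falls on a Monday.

1934

Jan 1 advances by 2 weekdays after a leap year and by 1 after a common year.
1940: Jan 1 is Monday (leap).
1939: Sunday
1938: Saturday
1937: Friday
1936: Wednesday (leap)
1935: Tuesday
1934: Monday
1934 begins on a Monday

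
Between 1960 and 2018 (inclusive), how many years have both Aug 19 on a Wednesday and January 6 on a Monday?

2

Check each year's weekday for Aug 19 and January 6:
  1960: Fri/Wed  1961: Sat/Fri  1962: Sun/Sat  1963: Mon/Sun  1964: Wed/Mon ✓  1965: Thu/Wed  1966: Fri/Thu  1967: Sat/Fri  1968: Mon/Sat  1969: Tue/Mon  1970: Wed/Tue  1971: Thu/Wed  1972: Sat/Thu  1973: Sun/Sat  …(31 more)…  2005: Fri/Thu  2006: Sat/Fri  2007: Sun/Sat  2008: Tue/Sun  2009: Wed/Tue  2010: Thu/Wed  2011: Fri/Thu  2012: Sun/Fri  2013: Mon/Sun  2014: Tue/Mon  2015: Wed/Tue  2016: Fri/Wed  2017: Sat/Fri  2018: Sun/Sat
Both conditions hold in: 1964, 1992 — 2.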